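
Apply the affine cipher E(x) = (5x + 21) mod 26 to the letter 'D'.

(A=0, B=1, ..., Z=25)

Step 1: Convert 'D' to number: x = 3.
Step 2: E(3) = (5 * 3 + 21) mod 26 = 36 mod 26 = 10.
Step 3: Convert 10 back to letter: K.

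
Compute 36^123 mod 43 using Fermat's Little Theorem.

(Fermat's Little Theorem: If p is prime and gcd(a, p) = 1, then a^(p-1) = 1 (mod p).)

Step 1: Since 43 is prime, by Fermat's Little Theorem: 36^42 = 1 (mod 43).
Step 2: Reduce exponent: 123 mod 42 = 39.
Step 3: So 36^123 = 36^39 (mod 43).
Step 4: 36^39 mod 43 = 1.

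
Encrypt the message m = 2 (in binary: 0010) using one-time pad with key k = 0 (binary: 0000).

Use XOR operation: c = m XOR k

Step 1: Write out the XOR operation bit by bit:
  Message: 0010
  Key:     0000
  XOR:     0010
Step 2: Convert to decimal: 0010 = 2.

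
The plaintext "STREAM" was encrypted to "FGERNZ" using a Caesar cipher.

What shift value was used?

Step 1: Compare first letters: S (position 18) -> F (position 5).
Step 2: Shift = (5 - 18) mod 26 = 13.
The shift value is 13.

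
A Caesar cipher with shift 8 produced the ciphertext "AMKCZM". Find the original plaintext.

Step 1: Reverse the shift by subtracting 8 from each letter position.
  A (position 0) -> position (0-8) mod 26 = 18 -> S
  M (position 12) -> position (12-8) mod 26 = 4 -> E
  K (position 10) -> position (10-8) mod 26 = 2 -> C
  C (position 2) -> position (2-8) mod 26 = 20 -> U
  Z (position 25) -> position (25-8) mod 26 = 17 -> R
  M (position 12) -> position (12-8) mod 26 = 4 -> E
Decrypted message: SECURE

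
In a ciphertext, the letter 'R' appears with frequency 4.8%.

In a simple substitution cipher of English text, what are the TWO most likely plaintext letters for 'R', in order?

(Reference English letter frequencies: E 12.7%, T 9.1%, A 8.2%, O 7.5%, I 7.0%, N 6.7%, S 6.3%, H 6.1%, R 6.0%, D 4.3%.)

Step 1: Observed frequency of 'R' is 4.8%.
Step 2: Compute distances to each reference frequency and sort:
  D (4.3%): difference = 0.5% <-- BEST
  R (6.0%): difference = 1.2% <-- RUNNER-UP
  H (6.1%): difference = 1.3%
  S (6.3%): difference = 1.5%
  N (6.7%): difference = 1.9%
Step 3: Most likely is 'D' (4.3%, diff 0.5%); second most likely is 'R' (6.0%, diff 1.2%).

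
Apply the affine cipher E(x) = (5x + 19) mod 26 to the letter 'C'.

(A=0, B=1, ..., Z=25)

Step 1: Convert 'C' to number: x = 2.
Step 2: E(2) = (5 * 2 + 19) mod 26 = 29 mod 26 = 3.
Step 3: Convert 3 back to letter: D.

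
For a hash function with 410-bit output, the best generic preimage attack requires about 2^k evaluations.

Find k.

Step 1: The hash has a 410-bit output.
Step 2: Preimage resistance means: given a digest h(x), it should be infeasible to find any input that hashes to it.
With a 410-bit output there are 2^410 possible digests, so a generic brute-force preimage search costs about 2^410 evaluations.
Step 3: Security level = 410 bits.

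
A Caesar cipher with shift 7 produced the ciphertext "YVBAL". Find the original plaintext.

Step 1: Reverse the shift by subtracting 7 from each letter position.
  Y (position 24) -> position (24-7) mod 26 = 17 -> R
  V (position 21) -> position (21-7) mod 26 = 14 -> O
  B (position 1) -> position (1-7) mod 26 = 20 -> U
  A (position 0) -> position (0-7) mod 26 = 19 -> T
  L (position 11) -> position (11-7) mod 26 = 4 -> E
Decrypted message: ROUTE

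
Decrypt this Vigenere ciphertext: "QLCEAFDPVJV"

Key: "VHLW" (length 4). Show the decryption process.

Step 1: Key 'VHLW' has length 4. Extended key: VHLWVHLWVHL
Step 2: Decrypt each position:
  Q(16) - V(21) = 21 = V
  L(11) - H(7) = 4 = E
  C(2) - L(11) = 17 = R
  E(4) - W(22) = 8 = I
  A(0) - V(21) = 5 = F
  F(5) - H(7) = 24 = Y
  D(3) - L(11) = 18 = S
  P(15) - W(22) = 19 = T
  V(21) - V(21) = 0 = A
  J(9) - H(7) = 2 = C
  V(21) - L(11) = 10 = K
Plaintext: VERIFYSTACK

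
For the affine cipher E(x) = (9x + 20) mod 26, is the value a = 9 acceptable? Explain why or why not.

Step 1: Compute gcd(9, 26).
Step 2: gcd(9, 26) = 1.
Since gcd = 1, 9 is coprime with 26, so it is a valid key.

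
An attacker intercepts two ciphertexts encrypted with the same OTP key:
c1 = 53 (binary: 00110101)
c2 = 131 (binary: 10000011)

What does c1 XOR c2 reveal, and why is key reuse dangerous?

Step 1: c1 XOR c2 = (m1 XOR k) XOR (m2 XOR k).
Step 2: By XOR associativity/commutativity: = m1 XOR m2 XOR k XOR k = m1 XOR m2.
Step 3: 00110101 XOR 10000011 = 10110110 = 182.
Step 4: The key cancels out! An attacker learns m1 XOR m2 = 182, revealing the relationship between plaintexts.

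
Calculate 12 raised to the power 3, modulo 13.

Step 1: Compute 12^3 mod 13 step by step, reducing modulo 13 at each step.
  12^1 mod 13 = 12
  12^2 mod 13 = (12 * 12) mod 13 = 1
  12^3 mod 13 = (1 * 12) mod 13 = 12
Step 2: Result = 12.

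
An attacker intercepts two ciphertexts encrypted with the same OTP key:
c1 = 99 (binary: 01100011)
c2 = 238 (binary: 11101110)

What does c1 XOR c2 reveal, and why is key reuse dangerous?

Step 1: c1 XOR c2 = (m1 XOR k) XOR (m2 XOR k).
Step 2: By XOR associativity/commutativity: = m1 XOR m2 XOR k XOR k = m1 XOR m2.
Step 3: 01100011 XOR 11101110 = 10001101 = 141.
Step 4: The key cancels out! An attacker learns m1 XOR m2 = 141, revealing the relationship between plaintexts.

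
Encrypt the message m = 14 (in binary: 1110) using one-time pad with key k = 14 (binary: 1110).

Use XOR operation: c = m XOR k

Step 1: Write out the XOR operation bit by bit:
  Message: 1110
  Key:     1110
  XOR:     0000
Step 2: Convert to decimal: 0000 = 0.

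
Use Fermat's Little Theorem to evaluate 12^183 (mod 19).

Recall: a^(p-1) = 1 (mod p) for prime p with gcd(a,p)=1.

Step 1: Since 19 is prime, by Fermat's Little Theorem: 12^18 = 1 (mod 19).
Step 2: Reduce exponent: 183 mod 18 = 3.
Step 3: So 12^183 = 12^3 (mod 19).
Step 4: 12^3 mod 19 = 18.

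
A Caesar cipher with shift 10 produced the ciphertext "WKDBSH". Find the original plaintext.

Step 1: Reverse the shift by subtracting 10 from each letter position.
  W (position 22) -> position (22-10) mod 26 = 12 -> M
  K (position 10) -> position (10-10) mod 26 = 0 -> A
  D (position 3) -> position (3-10) mod 26 = 19 -> T
  B (position 1) -> position (1-10) mod 26 = 17 -> R
  S (position 18) -> position (18-10) mod 26 = 8 -> I
  H (position 7) -> position (7-10) mod 26 = 23 -> X
Decrypted message: MATRIX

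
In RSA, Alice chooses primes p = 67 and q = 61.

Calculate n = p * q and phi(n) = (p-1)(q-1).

Step 1: n = p * q = 67 * 61 = 4087.
Step 2: phi(n) = (p-1)(q-1) = 66 * 60 = 3960.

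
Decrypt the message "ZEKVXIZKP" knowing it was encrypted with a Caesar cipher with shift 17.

Step 1: Reverse the shift by subtracting 17 from each letter position.
  Z (position 25) -> position (25-17) mod 26 = 8 -> I
  E (position 4) -> position (4-17) mod 26 = 13 -> N
  K (position 10) -> position (10-17) mod 26 = 19 -> T
  V (position 21) -> position (21-17) mod 26 = 4 -> E
  X (position 23) -> position (23-17) mod 26 = 6 -> G
  I (position 8) -> position (8-17) mod 26 = 17 -> R
  Z (position 25) -> position (25-17) mod 26 = 8 -> I
  K (position 10) -> position (10-17) mod 26 = 19 -> T
  P (position 15) -> position (15-17) mod 26 = 24 -> Y
Decrypted message: INTEGRITY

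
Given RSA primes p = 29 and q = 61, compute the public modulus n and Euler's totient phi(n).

Step 1: n = p * q = 29 * 61 = 1769.
Step 2: phi(n) = (p-1)(q-1) = 28 * 60 = 1680.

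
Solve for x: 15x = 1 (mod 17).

Step 1: We need x such that 15 * x = 1 (mod 17).
Step 2: Using the extended Euclidean algorithm or trial:
  15 * 8 = 120 = 7 * 17 + 1.
Step 3: Since 120 mod 17 = 1, the inverse is x = 8.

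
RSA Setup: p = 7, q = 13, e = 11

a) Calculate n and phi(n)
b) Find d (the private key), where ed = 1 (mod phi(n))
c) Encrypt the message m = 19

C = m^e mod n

Step 1: n = 7 * 13 = 91.
Step 2: phi(n) = (7-1)(13-1) = 6 * 12 = 72.
Step 3: Find d = 11^(-1) mod 72 = 59.
  Verify: 11 * 59 = 649 = 1 (mod 72).
Step 4: C = 19^11 mod 91 = 24.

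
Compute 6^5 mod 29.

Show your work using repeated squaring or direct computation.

Step 1: Compute 6^5 mod 29 step by step, reducing modulo 29 at each step.
  6^1 mod 29 = 6
  6^2 mod 29 = (6 * 6) mod 29 = 7
  6^3 mod 29 = (7 * 6) mod 29 = 13
  6^4 mod 29 = (13 * 6) mod 29 = 20
  6^5 mod 29 = (20 * 6) mod 29 = 4
Step 2: Result = 4.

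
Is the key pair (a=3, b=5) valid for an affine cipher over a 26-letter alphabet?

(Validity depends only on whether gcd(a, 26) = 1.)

Step 1: Compute gcd(3, 26).
Step 2: gcd(3, 26) = 1.
Since gcd = 1, 3 is coprime with 26, so it is a valid key.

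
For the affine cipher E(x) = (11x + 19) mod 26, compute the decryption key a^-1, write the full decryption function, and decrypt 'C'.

Step 1: Find a^-1, the modular inverse of 11 mod 26.
Step 2: We need 11 * a^-1 = 1 (mod 26).
Step 3: 11 * 19 = 209 = 8 * 26 + 1, so a^-1 = 19.
Step 4: D(y) = 19(y - 19) mod 26.
Step 5: Apply to 'C' (y = 2): D(2) = 19 * (2 - 19) mod 26 = 19 * -17 mod 26 = 15 -> 'P'.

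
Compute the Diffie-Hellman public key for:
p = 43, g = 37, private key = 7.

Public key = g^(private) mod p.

Step 1: A = g^a mod p = 37^7 mod 43.
  37^1 mod 43 = 37
  37^2 mod 43 = (37 * 37) mod 43 = 36
  37^3 mod 43 = (36 * 37) mod 43 = 42
  37^4 mod 43 = (42 * 37) mod 43 = 6
  37^5 mod 43 = (6 * 37) mod 43 = 7
  37^6 mod 43 = (7 * 37) mod 43 = 1
  37^7 mod 43 = (1 * 37) mod 43 = 37
Result: A = 37.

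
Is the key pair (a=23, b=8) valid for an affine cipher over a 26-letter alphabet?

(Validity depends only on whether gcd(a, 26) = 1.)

Step 1: Compute gcd(23, 26).
Step 2: gcd(23, 26) = 1.
Since gcd = 1, 23 is coprime with 26, so it is a valid key.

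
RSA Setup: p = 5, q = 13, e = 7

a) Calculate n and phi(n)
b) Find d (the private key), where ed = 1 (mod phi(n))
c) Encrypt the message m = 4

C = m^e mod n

Step 1: n = 5 * 13 = 65.
Step 2: phi(n) = (5-1)(13-1) = 4 * 12 = 48.
Step 3: Find d = 7^(-1) mod 48 = 7.
  Verify: 7 * 7 = 49 = 1 (mod 48).
Step 4: C = 4^7 mod 65 = 4.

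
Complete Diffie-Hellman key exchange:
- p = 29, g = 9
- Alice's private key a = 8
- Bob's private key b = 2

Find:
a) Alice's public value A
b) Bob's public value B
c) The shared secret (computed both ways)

Step 1: A = g^a mod p = 9^8 mod 29 = 20.
Step 2: B = g^b mod p = 9^2 mod 29 = 23.
Step 3: Alice computes s = B^a mod p = 23^8 mod 29 = 23.
Step 4: Bob computes s = A^b mod p = 20^2 mod 29 = 23.
Both sides agree: shared secret = 23.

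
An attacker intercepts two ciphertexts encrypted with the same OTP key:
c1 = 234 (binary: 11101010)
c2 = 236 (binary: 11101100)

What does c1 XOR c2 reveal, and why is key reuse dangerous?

Step 1: c1 XOR c2 = (m1 XOR k) XOR (m2 XOR k).
Step 2: By XOR associativity/commutativity: = m1 XOR m2 XOR k XOR k = m1 XOR m2.
Step 3: 11101010 XOR 11101100 = 00000110 = 6.
Step 4: The key cancels out! An attacker learns m1 XOR m2 = 6, revealing the relationship between plaintexts.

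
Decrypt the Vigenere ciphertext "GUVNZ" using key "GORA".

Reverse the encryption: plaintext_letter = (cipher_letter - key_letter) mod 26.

Step 1: Extend key: GORAG
Step 2: Decrypt each letter (c - k) mod 26:
  G(6) - G(6) = (6-6) mod 26 = 0 = A
  U(20) - O(14) = (20-14) mod 26 = 6 = G
  V(21) - R(17) = (21-17) mod 26 = 4 = E
  N(13) - A(0) = (13-0) mod 26 = 13 = N
  Z(25) - G(6) = (25-6) mod 26 = 19 = T
Plaintext: AGENT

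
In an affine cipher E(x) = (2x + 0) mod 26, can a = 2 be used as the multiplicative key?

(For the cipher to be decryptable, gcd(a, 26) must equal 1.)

Step 1: Compute gcd(2, 26).
Step 2: gcd(2, 26) = 2.
Since gcd = 2 != 1, 2 shares a common factor with 26, so it cannot be used.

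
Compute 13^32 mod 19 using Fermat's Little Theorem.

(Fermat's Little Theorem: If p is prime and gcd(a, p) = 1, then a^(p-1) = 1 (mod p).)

Step 1: Since 19 is prime, by Fermat's Little Theorem: 13^18 = 1 (mod 19).
Step 2: Reduce exponent: 32 mod 18 = 14.
Step 3: So 13^32 = 13^14 (mod 19).
Step 4: 13^14 mod 19 = 5.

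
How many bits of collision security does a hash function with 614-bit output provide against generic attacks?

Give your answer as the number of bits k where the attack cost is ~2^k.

Step 1: The hash has a 614-bit output.
Step 2: Collision resistance means it should be infeasible to find any x != y with h(x) = h(y).
By the birthday bound, a generic collision search succeeds after about sqrt(2^614) = 2^(614/2) = 2^307 evaluations.
Step 3: Security level = 307 bits.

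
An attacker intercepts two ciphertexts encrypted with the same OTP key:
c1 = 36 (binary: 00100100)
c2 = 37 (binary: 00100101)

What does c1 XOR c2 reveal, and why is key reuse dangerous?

Step 1: c1 XOR c2 = (m1 XOR k) XOR (m2 XOR k).
Step 2: By XOR associativity/commutativity: = m1 XOR m2 XOR k XOR k = m1 XOR m2.
Step 3: 00100100 XOR 00100101 = 00000001 = 1.
Step 4: The key cancels out! An attacker learns m1 XOR m2 = 1, revealing the relationship between plaintexts.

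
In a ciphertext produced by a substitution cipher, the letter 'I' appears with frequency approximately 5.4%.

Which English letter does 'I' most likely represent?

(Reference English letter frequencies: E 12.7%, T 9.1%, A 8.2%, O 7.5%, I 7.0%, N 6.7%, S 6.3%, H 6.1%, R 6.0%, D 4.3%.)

Step 1: The observed frequency is 5.4%.
Step 2: Compare with English frequencies:
  E: 12.7% (difference: 7.3%)
  T: 9.1% (difference: 3.7%)
  A: 8.2% (difference: 2.8%)
  O: 7.5% (difference: 2.1%)
  I: 7.0% (difference: 1.6%)
  N: 6.7% (difference: 1.3%)
  S: 6.3% (difference: 0.9%)
  H: 6.1% (difference: 0.7%)
  R: 6.0% (difference: 0.6%) <-- closest
  D: 4.3% (difference: 1.1%)
Step 3: 'I' most likely represents 'R' (frequency 6.0%).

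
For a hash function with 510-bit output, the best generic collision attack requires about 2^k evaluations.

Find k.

Step 1: The hash has a 510-bit output.
Step 2: Collision resistance means it should be infeasible to find any x != y with h(x) = h(y).
By the birthday bound, a generic collision search succeeds after about sqrt(2^510) = 2^(510/2) = 2^255 evaluations.
Step 3: Security level = 255 bits.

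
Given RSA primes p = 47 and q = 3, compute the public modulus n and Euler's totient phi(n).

Step 1: n = p * q = 47 * 3 = 141.
Step 2: phi(n) = (p-1)(q-1) = 46 * 2 = 92.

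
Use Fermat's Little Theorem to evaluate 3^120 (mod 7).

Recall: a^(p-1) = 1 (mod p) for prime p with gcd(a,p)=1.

Step 1: Since 7 is prime, by Fermat's Little Theorem: 3^6 = 1 (mod 7).
Step 2: Reduce exponent: 120 mod 6 = 0.
Step 3: So 3^120 = 3^0 (mod 7).
Step 4: 3^0 mod 7 = 1.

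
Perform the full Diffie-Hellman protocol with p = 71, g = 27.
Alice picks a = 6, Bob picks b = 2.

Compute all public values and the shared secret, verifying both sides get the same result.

Step 1: A = g^a mod p = 27^6 mod 71 = 43.
Step 2: B = g^b mod p = 27^2 mod 71 = 19.
Step 3: Alice computes s = B^a mod p = 19^6 mod 71 = 3.
Step 4: Bob computes s = A^b mod p = 43^2 mod 71 = 3.
Both sides agree: shared secret = 3.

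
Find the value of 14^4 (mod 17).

Step 1: Compute 14^4 mod 17 step by step, reducing modulo 17 at each step.
  14^1 mod 17 = 14
  14^2 mod 17 = (14 * 14) mod 17 = 9
  14^3 mod 17 = (9 * 14) mod 17 = 7
  14^4 mod 17 = (7 * 14) mod 17 = 13
Step 2: Result = 13.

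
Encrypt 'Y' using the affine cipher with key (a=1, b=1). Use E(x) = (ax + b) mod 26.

Step 1: Convert 'Y' to number: x = 24.
Step 2: E(24) = (1 * 24 + 1) mod 26 = 25 mod 26 = 25.
Step 3: Convert 25 back to letter: Z.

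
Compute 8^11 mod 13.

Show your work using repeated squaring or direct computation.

Step 1: Compute 8^11 mod 13 step by step, reducing modulo 13 at each step.
  8^1 mod 13 = 8
  8^2 mod 13 = (8 * 8) mod 13 = 12
  8^3 mod 13 = (12 * 8) mod 13 = 5
  8^4 mod 13 = (5 * 8) mod 13 = 1
  8^5 mod 13 = (1 * 8) mod 13 = 8
  8^6 mod 13 = (8 * 8) mod 13 = 12
  8^7 mod 13 = (12 * 8) mod 13 = 5
  8^8 mod 13 = (5 * 8) mod 13 = 1
  8^9 mod 13 = (1 * 8) mod 13 = 8
  8^10 mod 13 = (8 * 8) mod 13 = 12
  8^11 mod 13 = (12 * 8) mod 13 = 5
Step 2: Result = 5.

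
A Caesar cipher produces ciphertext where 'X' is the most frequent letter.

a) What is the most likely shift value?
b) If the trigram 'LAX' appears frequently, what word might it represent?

Step 1: In English, 'E' is the most frequent letter (12.7%).
Step 2: The most frequent ciphertext letter is 'X' (position 23).
Step 3: Shift = (23 - 4) mod 26 = 19.
Step 4: Decrypt 'LAX' by shifting back 19:
  L -> S
  A -> H
  X -> E
Step 5: 'LAX' decrypts to 'SHE'.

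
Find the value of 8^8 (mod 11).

Step 1: Compute 8^8 mod 11 step by step, reducing modulo 11 at each step.
  8^1 mod 11 = 8
  8^2 mod 11 = (8 * 8) mod 11 = 9
  8^3 mod 11 = (9 * 8) mod 11 = 6
  8^4 mod 11 = (6 * 8) mod 11 = 4
  8^5 mod 11 = (4 * 8) mod 11 = 10
  8^6 mod 11 = (10 * 8) mod 11 = 3
  8^7 mod 11 = (3 * 8) mod 11 = 2
  8^8 mod 11 = (2 * 8) mod 11 = 5
Step 2: Result = 5.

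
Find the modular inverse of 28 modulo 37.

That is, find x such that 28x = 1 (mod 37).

Step 1: We need x such that 28 * x = 1 (mod 37).
Step 2: Using the extended Euclidean algorithm or trial:
  28 * 4 = 112 = 3 * 37 + 1.
Step 3: Since 112 mod 37 = 1, the inverse is x = 4.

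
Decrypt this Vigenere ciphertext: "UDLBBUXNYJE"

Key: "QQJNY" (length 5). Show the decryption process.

Step 1: Key 'QQJNY' has length 5. Extended key: QQJNYQQJNYQ
Step 2: Decrypt each position:
  U(20) - Q(16) = 4 = E
  D(3) - Q(16) = 13 = N
  L(11) - J(9) = 2 = C
  B(1) - N(13) = 14 = O
  B(1) - Y(24) = 3 = D
  U(20) - Q(16) = 4 = E
  X(23) - Q(16) = 7 = H
  N(13) - J(9) = 4 = E
  Y(24) - N(13) = 11 = L
  J(9) - Y(24) = 11 = L
  E(4) - Q(16) = 14 = O
Plaintext: ENCODEHELLO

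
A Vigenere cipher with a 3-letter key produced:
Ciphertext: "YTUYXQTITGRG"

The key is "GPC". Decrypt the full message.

Step 1: Key 'GPC' has length 3. Extended key: GPCGPCGPCGPC
Step 2: Decrypt each position:
  Y(24) - G(6) = 18 = S
  T(19) - P(15) = 4 = E
  U(20) - C(2) = 18 = S
  Y(24) - G(6) = 18 = S
  X(23) - P(15) = 8 = I
  Q(16) - C(2) = 14 = O
  T(19) - G(6) = 13 = N
  I(8) - P(15) = 19 = T
  T(19) - C(2) = 17 = R
  G(6) - G(6) = 0 = A
  R(17) - P(15) = 2 = C
  G(6) - C(2) = 4 = E
Plaintext: SESSIONTRACE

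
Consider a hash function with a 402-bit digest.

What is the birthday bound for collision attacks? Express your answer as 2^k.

Step 1: The birthday paradox gives collision probability ~50% after sqrt(2^n) = 2^(n/2) hashes.
Step 2: For 402-bit output: 2^(402/2) = 2^201.
Step 3: Approximately 2^201 hash computations needed.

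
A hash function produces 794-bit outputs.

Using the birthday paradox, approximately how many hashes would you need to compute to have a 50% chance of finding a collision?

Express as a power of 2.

Step 1: The birthday paradox gives collision probability ~50% after sqrt(2^n) = 2^(n/2) hashes.
Step 2: For 794-bit output: 2^(794/2) = 2^397.
Step 3: Approximately 2^397 hash computations needed.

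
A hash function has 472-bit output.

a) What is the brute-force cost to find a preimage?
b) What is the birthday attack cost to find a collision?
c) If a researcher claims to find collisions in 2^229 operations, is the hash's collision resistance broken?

Step 1: Preimage resistance requires brute-force of 2^472 operations.
Step 2: Collision resistance (birthday bound) = 2^(472/2) = 2^236.
Step 3: The claimed attack costs 2^229 operations.
Step 4: Since 2^229 < 2^236, the claimed attack beats the generic birthday bound, so collision resistance is broken.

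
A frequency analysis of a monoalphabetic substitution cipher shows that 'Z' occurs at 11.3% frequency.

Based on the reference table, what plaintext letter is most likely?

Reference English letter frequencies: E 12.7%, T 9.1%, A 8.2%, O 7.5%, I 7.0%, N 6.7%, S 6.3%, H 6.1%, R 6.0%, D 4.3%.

Step 1: The observed frequency is 11.3%.
Step 2: Compare with English frequencies:
  E: 12.7% (difference: 1.4%) <-- closest
  T: 9.1% (difference: 2.2%)
  A: 8.2% (difference: 3.1%)
  O: 7.5% (difference: 3.8%)
  I: 7.0% (difference: 4.3%)
  N: 6.7% (difference: 4.6%)
  S: 6.3% (difference: 5.0%)
  H: 6.1% (difference: 5.2%)
  R: 6.0% (difference: 5.3%)
  D: 4.3% (difference: 7.0%)
Step 3: 'Z' most likely represents 'E' (frequency 12.7%).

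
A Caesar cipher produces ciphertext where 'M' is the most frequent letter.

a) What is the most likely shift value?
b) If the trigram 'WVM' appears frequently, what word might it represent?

Step 1: In English, 'E' is the most frequent letter (12.7%).
Step 2: The most frequent ciphertext letter is 'M' (position 12).
Step 3: Shift = (12 - 4) mod 26 = 8.
Step 4: Decrypt 'WVM' by shifting back 8:
  W -> O
  V -> N
  M -> E
Step 5: 'WVM' decrypts to 'ONE'.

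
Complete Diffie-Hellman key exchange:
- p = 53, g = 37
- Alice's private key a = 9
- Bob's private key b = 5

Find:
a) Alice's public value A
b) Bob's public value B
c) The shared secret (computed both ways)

Step 1: A = g^a mod p = 37^9 mod 53 = 17.
Step 2: B = g^b mod p = 37^5 mod 53 = 29.
Step 3: Alice computes s = B^a mod p = 29^9 mod 53 = 40.
Step 4: Bob computes s = A^b mod p = 17^5 mod 53 = 40.
Both sides agree: shared secret = 40.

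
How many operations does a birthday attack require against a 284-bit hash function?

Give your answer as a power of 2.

Step 1: The birthday paradox gives collision probability ~50% after sqrt(2^n) = 2^(n/2) hashes.
Step 2: For 284-bit output: 2^(284/2) = 2^142.
Step 3: Approximately 2^142 hash computations needed.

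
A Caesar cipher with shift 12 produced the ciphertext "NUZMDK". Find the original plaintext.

Step 1: Reverse the shift by subtracting 12 from each letter position.
  N (position 13) -> position (13-12) mod 26 = 1 -> B
  U (position 20) -> position (20-12) mod 26 = 8 -> I
  Z (position 25) -> position (25-12) mod 26 = 13 -> N
  M (position 12) -> position (12-12) mod 26 = 0 -> A
  D (position 3) -> position (3-12) mod 26 = 17 -> R
  K (position 10) -> position (10-12) mod 26 = 24 -> Y
Decrypted message: BINARY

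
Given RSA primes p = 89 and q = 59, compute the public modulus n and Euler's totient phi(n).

Step 1: n = p * q = 89 * 59 = 5251.
Step 2: phi(n) = (p-1)(q-1) = 88 * 58 = 5104.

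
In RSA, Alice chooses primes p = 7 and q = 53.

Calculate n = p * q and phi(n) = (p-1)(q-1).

Step 1: n = p * q = 7 * 53 = 371.
Step 2: phi(n) = (p-1)(q-1) = 6 * 52 = 312.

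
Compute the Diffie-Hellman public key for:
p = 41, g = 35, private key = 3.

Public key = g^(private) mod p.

Step 1: A = g^a mod p = 35^3 mod 41.
  35^1 mod 41 = 35
  35^2 mod 41 = (35 * 35) mod 41 = 36
  35^3 mod 41 = (36 * 35) mod 41 = 30
Result: A = 30.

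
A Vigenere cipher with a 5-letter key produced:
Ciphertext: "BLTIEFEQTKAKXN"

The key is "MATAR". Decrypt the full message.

Step 1: Key 'MATAR' has length 5. Extended key: MATARMATARMATA
Step 2: Decrypt each position:
  B(1) - M(12) = 15 = P
  L(11) - A(0) = 11 = L
  T(19) - T(19) = 0 = A
  I(8) - A(0) = 8 = I
  E(4) - R(17) = 13 = N
  F(5) - M(12) = 19 = T
  E(4) - A(0) = 4 = E
  Q(16) - T(19) = 23 = X
  T(19) - A(0) = 19 = T
  K(10) - R(17) = 19 = T
  A(0) - M(12) = 14 = O
  K(10) - A(0) = 10 = K
  X(23) - T(19) = 4 = E
  N(13) - A(0) = 13 = N
Plaintext: PLAINTEXTTOKEN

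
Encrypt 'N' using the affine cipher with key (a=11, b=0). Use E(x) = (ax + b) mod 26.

Step 1: Convert 'N' to number: x = 13.
Step 2: E(13) = (11 * 13 + 0) mod 26 = 143 mod 26 = 13.
Step 3: Convert 13 back to letter: N.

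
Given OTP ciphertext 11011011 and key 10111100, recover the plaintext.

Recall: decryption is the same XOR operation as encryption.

Step 1: XOR ciphertext with key:
  Ciphertext: 11011011
  Key:        10111100
  XOR:        01100111
Step 2: Plaintext = 01100111 = 103 in decimal.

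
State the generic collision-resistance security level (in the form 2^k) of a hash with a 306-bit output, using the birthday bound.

Step 1: The birthday paradox gives collision probability ~50% after sqrt(2^n) = 2^(n/2) hashes.
Step 2: For 306-bit output: 2^(306/2) = 2^153.
Step 3: Approximately 2^153 hash computations needed.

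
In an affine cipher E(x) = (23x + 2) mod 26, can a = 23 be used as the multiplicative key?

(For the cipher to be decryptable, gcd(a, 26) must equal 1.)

Step 1: Compute gcd(23, 26).
Step 2: gcd(23, 26) = 1.
Since gcd = 1, 23 is coprime with 26, so it is a valid key.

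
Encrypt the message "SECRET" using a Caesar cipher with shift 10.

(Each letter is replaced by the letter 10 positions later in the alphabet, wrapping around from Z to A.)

Step 1: For each letter, shift forward by 10 positions (mod 26).
  S (position 18) -> position (18+10) mod 26 = 2 -> C
  E (position 4) -> position (4+10) mod 26 = 14 -> O
  C (position 2) -> position (2+10) mod 26 = 12 -> M
  R (position 17) -> position (17+10) mod 26 = 1 -> B
  E (position 4) -> position (4+10) mod 26 = 14 -> O
  T (position 19) -> position (19+10) mod 26 = 3 -> D
Result: COMBOD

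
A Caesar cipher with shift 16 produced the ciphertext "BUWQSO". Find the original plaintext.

Step 1: Reverse the shift by subtracting 16 from each letter position.
  B (position 1) -> position (1-16) mod 26 = 11 -> L
  U (position 20) -> position (20-16) mod 26 = 4 -> E
  W (position 22) -> position (22-16) mod 26 = 6 -> G
  Q (position 16) -> position (16-16) mod 26 = 0 -> A
  S (position 18) -> position (18-16) mod 26 = 2 -> C
  O (position 14) -> position (14-16) mod 26 = 24 -> Y
Decrypted message: LEGACY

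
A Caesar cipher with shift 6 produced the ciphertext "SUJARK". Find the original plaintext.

Step 1: Reverse the shift by subtracting 6 from each letter position.
  S (position 18) -> position (18-6) mod 26 = 12 -> M
  U (position 20) -> position (20-6) mod 26 = 14 -> O
  J (position 9) -> position (9-6) mod 26 = 3 -> D
  A (position 0) -> position (0-6) mod 26 = 20 -> U
  R (position 17) -> position (17-6) mod 26 = 11 -> L
  K (position 10) -> position (10-6) mod 26 = 4 -> E
Decrypted message: MODULE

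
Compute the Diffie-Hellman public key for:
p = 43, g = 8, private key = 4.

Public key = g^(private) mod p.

Step 1: A = g^a mod p = 8^4 mod 43.
  8^1 mod 43 = 8
  8^2 mod 43 = (8 * 8) mod 43 = 21
  8^3 mod 43 = (21 * 8) mod 43 = 39
  8^4 mod 43 = (39 * 8) mod 43 = 11
Result: A = 11.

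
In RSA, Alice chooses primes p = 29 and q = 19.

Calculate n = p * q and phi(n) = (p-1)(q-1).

Step 1: n = p * q = 29 * 19 = 551.
Step 2: phi(n) = (p-1)(q-1) = 28 * 18 = 504.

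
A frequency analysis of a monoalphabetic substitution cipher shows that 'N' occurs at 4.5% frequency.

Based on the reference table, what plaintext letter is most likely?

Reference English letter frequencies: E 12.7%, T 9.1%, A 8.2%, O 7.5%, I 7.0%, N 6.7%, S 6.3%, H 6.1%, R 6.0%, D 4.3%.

Step 1: The observed frequency is 4.5%.
Step 2: Compare with English frequencies:
  E: 12.7% (difference: 8.2%)
  T: 9.1% (difference: 4.6%)
  A: 8.2% (difference: 3.7%)
  O: 7.5% (difference: 3.0%)
  I: 7.0% (difference: 2.5%)
  N: 6.7% (difference: 2.2%)
  S: 6.3% (difference: 1.8%)
  H: 6.1% (difference: 1.6%)
  R: 6.0% (difference: 1.5%)
  D: 4.3% (difference: 0.2%) <-- closest
Step 3: 'N' most likely represents 'D' (frequency 4.3%).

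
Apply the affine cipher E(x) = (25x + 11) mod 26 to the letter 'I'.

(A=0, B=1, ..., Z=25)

Step 1: Convert 'I' to number: x = 8.
Step 2: E(8) = (25 * 8 + 11) mod 26 = 211 mod 26 = 3.
Step 3: Convert 3 back to letter: D.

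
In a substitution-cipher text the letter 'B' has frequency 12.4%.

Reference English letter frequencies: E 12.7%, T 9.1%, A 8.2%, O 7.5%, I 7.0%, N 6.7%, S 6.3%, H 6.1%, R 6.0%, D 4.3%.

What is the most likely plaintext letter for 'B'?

Step 1: The observed frequency is 12.4%.
Step 2: Compare with English frequencies:
  E: 12.7% (difference: 0.3%) <-- closest
  T: 9.1% (difference: 3.3%)
  A: 8.2% (difference: 4.2%)
  O: 7.5% (difference: 4.9%)
  I: 7.0% (difference: 5.4%)
  N: 6.7% (difference: 5.7%)
  S: 6.3% (difference: 6.1%)
  H: 6.1% (difference: 6.3%)
  R: 6.0% (difference: 6.4%)
  D: 4.3% (difference: 8.1%)
Step 3: 'B' most likely represents 'E' (frequency 12.7%).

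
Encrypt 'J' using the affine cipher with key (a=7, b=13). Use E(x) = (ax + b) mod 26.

Step 1: Convert 'J' to number: x = 9.
Step 2: E(9) = (7 * 9 + 13) mod 26 = 76 mod 26 = 24.
Step 3: Convert 24 back to letter: Y.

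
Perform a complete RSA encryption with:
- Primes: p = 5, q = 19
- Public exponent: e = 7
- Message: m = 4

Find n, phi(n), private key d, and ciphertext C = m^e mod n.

Step 1: n = 5 * 19 = 95.
Step 2: phi(n) = (5-1)(19-1) = 4 * 18 = 72.
Step 3: Find d = 7^(-1) mod 72 = 31.
  Verify: 7 * 31 = 217 = 1 (mod 72).
Step 4: C = 4^7 mod 95 = 44.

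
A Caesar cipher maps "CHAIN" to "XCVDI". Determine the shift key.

Step 1: Compare first letters: C (position 2) -> X (position 23).
Step 2: Shift = (23 - 2) mod 26 = 21.
The shift value is 21.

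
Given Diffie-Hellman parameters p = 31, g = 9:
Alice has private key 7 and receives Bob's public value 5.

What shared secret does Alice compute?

Step 1: s = B^a mod p = 5^7 mod 31.
  5^1 mod 31 = 5
  5^2 mod 31 = (5 * 5) mod 31 = 25
  5^3 mod 31 = (25 * 5) mod 31 = 1
  5^4 mod 31 = (1 * 5) mod 31 = 5
  5^5 mod 31 = (5 * 5) mod 31 = 25
  5^6 mod 31 = (25 * 5) mod 31 = 1
  5^7 mod 31 = (1 * 5) mod 31 = 5
Result: shared secret = 5.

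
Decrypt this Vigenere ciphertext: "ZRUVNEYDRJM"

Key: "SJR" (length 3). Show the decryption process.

Step 1: Key 'SJR' has length 3. Extended key: SJRSJRSJRSJ
Step 2: Decrypt each position:
  Z(25) - S(18) = 7 = H
  R(17) - J(9) = 8 = I
  U(20) - R(17) = 3 = D
  V(21) - S(18) = 3 = D
  N(13) - J(9) = 4 = E
  E(4) - R(17) = 13 = N
  Y(24) - S(18) = 6 = G
  D(3) - J(9) = 20 = U
  R(17) - R(17) = 0 = A
  J(9) - S(18) = 17 = R
  M(12) - J(9) = 3 = D
Plaintext: HIDDENGUARD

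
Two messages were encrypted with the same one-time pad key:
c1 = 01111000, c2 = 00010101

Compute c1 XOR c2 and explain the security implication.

Step 1: c1 XOR c2 = (m1 XOR k) XOR (m2 XOR k).
Step 2: By XOR associativity/commutativity: = m1 XOR m2 XOR k XOR k = m1 XOR m2.
Step 3: 01111000 XOR 00010101 = 01101101 = 109.
Step 4: The key cancels out! An attacker learns m1 XOR m2 = 109, revealing the relationship between plaintexts.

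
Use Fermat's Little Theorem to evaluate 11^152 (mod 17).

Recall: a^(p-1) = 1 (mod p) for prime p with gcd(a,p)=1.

Step 1: Since 17 is prime, by Fermat's Little Theorem: 11^16 = 1 (mod 17).
Step 2: Reduce exponent: 152 mod 16 = 8.
Step 3: So 11^152 = 11^8 (mod 17).
Step 4: 11^8 mod 17 = 16.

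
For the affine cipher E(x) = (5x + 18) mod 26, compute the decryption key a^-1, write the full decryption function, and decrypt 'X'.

Step 1: Find a^-1, the modular inverse of 5 mod 26.
Step 2: We need 5 * a^-1 = 1 (mod 26).
Step 3: 5 * 21 = 105 = 4 * 26 + 1, so a^-1 = 21.
Step 4: D(y) = 21(y - 18) mod 26.
Step 5: Apply to 'X' (y = 23): D(23) = 21 * (23 - 18) mod 26 = 21 * 5 mod 26 = 1 -> 'B'.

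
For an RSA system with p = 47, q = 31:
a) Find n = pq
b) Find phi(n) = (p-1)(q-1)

Step 1: n = p * q = 47 * 31 = 1457.
Step 2: phi(n) = (p-1)(q-1) = 46 * 30 = 1380.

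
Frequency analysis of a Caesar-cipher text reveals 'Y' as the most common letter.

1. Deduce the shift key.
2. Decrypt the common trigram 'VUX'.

Step 1: In English, 'E' is the most frequent letter (12.7%).
Step 2: The most frequent ciphertext letter is 'Y' (position 24).
Step 3: Shift = (24 - 4) mod 26 = 20.
Step 4: Decrypt 'VUX' by shifting back 20:
  V -> B
  U -> A
  X -> D
Step 5: 'VUX' decrypts to 'BAD'.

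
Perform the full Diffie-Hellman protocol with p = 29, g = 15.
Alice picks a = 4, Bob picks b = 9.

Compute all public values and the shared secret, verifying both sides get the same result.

Step 1: A = g^a mod p = 15^4 mod 29 = 20.
Step 2: B = g^b mod p = 15^9 mod 29 = 26.
Step 3: Alice computes s = B^a mod p = 26^4 mod 29 = 23.
Step 4: Bob computes s = A^b mod p = 20^9 mod 29 = 23.
Both sides agree: shared secret = 23.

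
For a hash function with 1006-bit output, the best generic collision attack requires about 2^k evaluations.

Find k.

Step 1: The hash has a 1006-bit output.
Step 2: Collision resistance means it should be infeasible to find any x != y with h(x) = h(y).
By the birthday bound, a generic collision search succeeds after about sqrt(2^1006) = 2^(1006/2) = 2^503 evaluations.
Step 3: Security level = 503 bits.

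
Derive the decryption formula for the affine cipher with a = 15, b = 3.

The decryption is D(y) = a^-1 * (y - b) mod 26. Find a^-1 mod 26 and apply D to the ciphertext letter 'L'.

Step 1: Find a^-1, the modular inverse of 15 mod 26.
Step 2: We need 15 * a^-1 = 1 (mod 26).
Step 3: 15 * 7 = 105 = 4 * 26 + 1, so a^-1 = 7.
Step 4: D(y) = 7(y - 3) mod 26.
Step 5: Apply to 'L' (y = 11): D(11) = 7 * (11 - 3) mod 26 = 7 * 8 mod 26 = 4 -> 'E'.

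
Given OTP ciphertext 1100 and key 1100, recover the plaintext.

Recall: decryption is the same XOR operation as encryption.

Step 1: XOR ciphertext with key:
  Ciphertext: 1100
  Key:        1100
  XOR:        0000
Step 2: Plaintext = 0000 = 0 in decimal.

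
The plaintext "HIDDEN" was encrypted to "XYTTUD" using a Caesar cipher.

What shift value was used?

Step 1: Compare first letters: H (position 7) -> X (position 23).
Step 2: Shift = (23 - 7) mod 26 = 16.
The shift value is 16.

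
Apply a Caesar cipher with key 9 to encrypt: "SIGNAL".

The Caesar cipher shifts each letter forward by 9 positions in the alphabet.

Step 1: For each letter, shift forward by 9 positions (mod 26).
  S (position 18) -> position (18+9) mod 26 = 1 -> B
  I (position 8) -> position (8+9) mod 26 = 17 -> R
  G (position 6) -> position (6+9) mod 26 = 15 -> P
  N (position 13) -> position (13+9) mod 26 = 22 -> W
  A (position 0) -> position (0+9) mod 26 = 9 -> J
  L (position 11) -> position (11+9) mod 26 = 20 -> U
Result: BRPWJU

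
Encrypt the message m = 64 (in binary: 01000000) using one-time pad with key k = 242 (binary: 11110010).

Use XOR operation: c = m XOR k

Step 1: Write out the XOR operation bit by bit:
  Message: 01000000
  Key:     11110010
  XOR:     10110010
Step 2: Convert to decimal: 10110010 = 178.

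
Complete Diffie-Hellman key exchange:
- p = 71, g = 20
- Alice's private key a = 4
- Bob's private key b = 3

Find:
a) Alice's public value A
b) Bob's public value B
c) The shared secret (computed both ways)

Step 1: A = g^a mod p = 20^4 mod 71 = 37.
Step 2: B = g^b mod p = 20^3 mod 71 = 48.
Step 3: Alice computes s = B^a mod p = 48^4 mod 71 = 30.
Step 4: Bob computes s = A^b mod p = 37^3 mod 71 = 30.
Both sides agree: shared secret = 30.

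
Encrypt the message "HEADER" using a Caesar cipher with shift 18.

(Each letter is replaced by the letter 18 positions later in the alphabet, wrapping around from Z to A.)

Step 1: For each letter, shift forward by 18 positions (mod 26).
  H (position 7) -> position (7+18) mod 26 = 25 -> Z
  E (position 4) -> position (4+18) mod 26 = 22 -> W
  A (position 0) -> position (0+18) mod 26 = 18 -> S
  D (position 3) -> position (3+18) mod 26 = 21 -> V
  E (position 4) -> position (4+18) mod 26 = 22 -> W
  R (position 17) -> position (17+18) mod 26 = 9 -> J
Result: ZWSVWJ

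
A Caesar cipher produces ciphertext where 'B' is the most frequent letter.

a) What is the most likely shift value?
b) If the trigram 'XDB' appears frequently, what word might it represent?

Step 1: In English, 'E' is the most frequent letter (12.7%).
Step 2: The most frequent ciphertext letter is 'B' (position 1).
Step 3: Shift = (1 - 4) mod 26 = 23.
Step 4: Decrypt 'XDB' by shifting back 23:
  X -> A
  D -> G
  B -> E
Step 5: 'XDB' decrypts to 'AGE'.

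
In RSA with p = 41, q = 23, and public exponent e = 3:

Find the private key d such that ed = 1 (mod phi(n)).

Step 1: n = 41 * 23 = 943.
Step 2: phi(n) = 40 * 22 = 880.
Step 3: Find d such that 3 * d = 1 (mod 880).
Step 4: d = 3^(-1) mod 880 = 587.
Verification: 3 * 587 = 1761 = 2 * 880 + 1.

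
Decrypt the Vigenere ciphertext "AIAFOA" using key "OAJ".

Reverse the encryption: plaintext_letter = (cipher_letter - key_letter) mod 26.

Step 1: Extend key: OAJOAJ
Step 2: Decrypt each letter (c - k) mod 26:
  A(0) - O(14) = (0-14) mod 26 = 12 = M
  I(8) - A(0) = (8-0) mod 26 = 8 = I
  A(0) - J(9) = (0-9) mod 26 = 17 = R
  F(5) - O(14) = (5-14) mod 26 = 17 = R
  O(14) - A(0) = (14-0) mod 26 = 14 = O
  A(0) - J(9) = (0-9) mod 26 = 17 = R
Plaintext: MIRROR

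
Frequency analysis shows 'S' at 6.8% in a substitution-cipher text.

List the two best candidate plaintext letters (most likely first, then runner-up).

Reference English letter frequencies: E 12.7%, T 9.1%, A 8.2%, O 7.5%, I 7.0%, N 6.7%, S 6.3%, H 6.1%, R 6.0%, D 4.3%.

Step 1: Observed frequency of 'S' is 6.8%.
Step 2: Compute distances to each reference frequency and sort:
  N (6.7%): difference = 0.1% <-- BEST
  I (7.0%): difference = 0.2% <-- RUNNER-UP
  S (6.3%): difference = 0.5%
  O (7.5%): difference = 0.7%
  H (6.1%): difference = 0.7%
Step 3: Most likely is 'N' (6.7%, diff 0.1%); second most likely is 'I' (7.0%, diff 0.2%).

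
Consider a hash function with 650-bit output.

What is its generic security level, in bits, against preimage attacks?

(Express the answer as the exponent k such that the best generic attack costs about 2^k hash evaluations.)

Step 1: The hash has a 650-bit output.
Step 2: Preimage resistance means: given a digest h(x), it should be infeasible to find any input that hashes to it.
With a 650-bit output there are 2^650 possible digests, so a generic brute-force preimage search costs about 2^650 evaluations.
Step 3: Security level = 650 bits.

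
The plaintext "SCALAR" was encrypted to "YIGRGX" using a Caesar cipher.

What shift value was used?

Step 1: Compare first letters: S (position 18) -> Y (position 24).
Step 2: Shift = (24 - 18) mod 26 = 6.
The shift value is 6.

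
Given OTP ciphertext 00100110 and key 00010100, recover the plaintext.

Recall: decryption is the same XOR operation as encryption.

Step 1: XOR ciphertext with key:
  Ciphertext: 00100110
  Key:        00010100
  XOR:        00110010
Step 2: Plaintext = 00110010 = 50 in decimal.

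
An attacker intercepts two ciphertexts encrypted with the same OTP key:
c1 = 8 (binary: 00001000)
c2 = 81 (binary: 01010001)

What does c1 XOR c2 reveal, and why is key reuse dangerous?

Step 1: c1 XOR c2 = (m1 XOR k) XOR (m2 XOR k).
Step 2: By XOR associativity/commutativity: = m1 XOR m2 XOR k XOR k = m1 XOR m2.
Step 3: 00001000 XOR 01010001 = 01011001 = 89.
Step 4: The key cancels out! An attacker learns m1 XOR m2 = 89, revealing the relationship between plaintexts.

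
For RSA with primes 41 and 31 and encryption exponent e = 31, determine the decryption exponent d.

Step 1: n = 41 * 31 = 1271.
Step 2: phi(n) = 40 * 30 = 1200.
Step 3: Find d such that 31 * d = 1 (mod 1200).
Step 4: d = 31^(-1) mod 1200 = 271.
Verification: 31 * 271 = 8401 = 7 * 1200 + 1.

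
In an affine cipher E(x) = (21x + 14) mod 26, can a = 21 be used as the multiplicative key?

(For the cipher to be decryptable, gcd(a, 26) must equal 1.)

Step 1: Compute gcd(21, 26).
Step 2: gcd(21, 26) = 1.
Since gcd = 1, 21 is coprime with 26, so it is a valid key.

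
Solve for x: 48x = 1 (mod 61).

Step 1: We need x such that 48 * x = 1 (mod 61).
Step 2: Using the extended Euclidean algorithm or trial:
  48 * 14 = 672 = 11 * 61 + 1.
Step 3: Since 672 mod 61 = 1, the inverse is x = 14.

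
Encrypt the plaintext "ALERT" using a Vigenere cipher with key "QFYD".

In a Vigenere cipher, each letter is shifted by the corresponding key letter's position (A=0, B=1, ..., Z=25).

Step 1: Repeat key to match plaintext length:
  Plaintext: ALERT
  Key:       QFYDQ
Step 2: Encrypt each letter:
  A(0) + Q(16) = (0+16) mod 26 = 16 = Q
  L(11) + F(5) = (11+5) mod 26 = 16 = Q
  E(4) + Y(24) = (4+24) mod 26 = 2 = C
  R(17) + D(3) = (17+3) mod 26 = 20 = U
  T(19) + Q(16) = (19+16) mod 26 = 9 = J
Ciphertext: QQCUJ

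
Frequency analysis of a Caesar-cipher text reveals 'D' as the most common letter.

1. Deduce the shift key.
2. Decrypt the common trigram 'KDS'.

Step 1: In English, 'E' is the most frequent letter (12.7%).
Step 2: The most frequent ciphertext letter is 'D' (position 3).
Step 3: Shift = (3 - 4) mod 26 = 25.
Step 4: Decrypt 'KDS' by shifting back 25:
  K -> L
  D -> E
  S -> T
Step 5: 'KDS' decrypts to 'LET'.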